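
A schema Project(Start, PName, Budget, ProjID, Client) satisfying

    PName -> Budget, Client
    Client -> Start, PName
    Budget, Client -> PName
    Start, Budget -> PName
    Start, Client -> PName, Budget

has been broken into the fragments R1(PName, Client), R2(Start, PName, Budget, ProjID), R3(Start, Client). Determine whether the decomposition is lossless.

Chase test. Columns are Start, PName, Budget, ProjID, Client; row i has aⱼ where attribute j ∈ Ri, else bᵢⱼ.
Initial tableau (one row per fragment):
  row 1: b11 a2 b13 b14 a5
  row 2: a1 a2 a3 a4 b25
  row 3: a1 b32 b33 b34 a5
Rows 1 and 2 agree on PName; apply PName→Budget, Client and equate their Budget, Client entries.
Rows 1 and 2 agree on Client; apply Client→Start, PName and equate their Start, PName entries.
Rows 1 and 3 agree on Client; apply Client→Start, PName and equate their Start, PName entries.
Rows 1 and 3 agree on Start, Client; apply Start, Client→PName, Budget and equate their PName, Budget entries.
Row 2 is now all distinguished symbols — the join is lossless.

Yes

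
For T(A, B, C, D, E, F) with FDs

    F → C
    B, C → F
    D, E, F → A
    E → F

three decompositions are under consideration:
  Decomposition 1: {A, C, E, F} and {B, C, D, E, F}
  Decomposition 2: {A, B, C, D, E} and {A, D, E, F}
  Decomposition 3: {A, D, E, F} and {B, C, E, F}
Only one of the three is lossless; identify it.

Decomposition 1: common = {C, E, F}, closure = {C, E, F} → lossy.
Decomposition 2: common = {A, D, E}, closure = {A, C, D, E, F} → lossless.
Decomposition 3: common = {E, F}, closure = {C, E, F} → lossy.

Decomposition 2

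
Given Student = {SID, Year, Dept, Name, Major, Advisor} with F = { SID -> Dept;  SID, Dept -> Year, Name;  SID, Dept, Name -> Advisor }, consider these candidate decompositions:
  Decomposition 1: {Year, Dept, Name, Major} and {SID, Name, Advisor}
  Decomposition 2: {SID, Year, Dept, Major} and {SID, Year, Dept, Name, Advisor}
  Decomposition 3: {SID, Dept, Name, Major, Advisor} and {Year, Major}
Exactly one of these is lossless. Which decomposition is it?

Decomposition 2

Decomposition 1: common = {Name}, closure = {Name} → lossy.
Decomposition 2: common = {SID, Year, Dept}, closure = {SID, Year, Dept, Name, Advisor} → lossless.
Decomposition 3: common = {Major}, closure = {Major} → lossy.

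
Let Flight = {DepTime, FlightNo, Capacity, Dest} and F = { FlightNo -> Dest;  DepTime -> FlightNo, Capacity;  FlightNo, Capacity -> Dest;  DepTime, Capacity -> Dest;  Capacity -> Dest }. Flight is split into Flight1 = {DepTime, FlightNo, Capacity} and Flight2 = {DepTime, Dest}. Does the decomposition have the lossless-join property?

Common attributes: Flight1 ∩ Flight2 = {DepTime}.
Closure of {DepTime}: DepTime → FlightNo, Capacity applies, adding FlightNo, Capacity; FlightNo, Capacity → Dest applies, adding Dest. So (DepTime)⁺ = {DepTime, FlightNo, Capacity, Dest}.
This closure contains every attribute of Flight1, so Flight1 ∩ Flight2 → Flight1. The join is lossless.

Yes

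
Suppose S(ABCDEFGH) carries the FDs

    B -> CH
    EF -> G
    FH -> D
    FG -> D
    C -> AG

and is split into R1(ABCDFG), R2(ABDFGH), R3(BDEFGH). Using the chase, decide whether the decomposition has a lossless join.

Yes

Chase test. Columns are ABCDEFGH; row i has aⱼ where attribute j ∈ Ri, else bᵢⱼ.
Initial tableau (one row per fragment):
  row 1: a1 a2 a3 a4 b15 a6 a7 b18
  row 2: a1 a2 b23 a4 b25 a6 a7 a8
  row 3: b31 a2 b33 a4 a5 a6 a7 a8
Rows 1 and 2 agree on B; apply B→CH and equate their CH entries.
Rows 1 and 3 agree on B; apply B→CH and equate their CH entries.
Rows 1 and 3 agree on C; apply C→AG and equate their AG entries.
Row 3 is now all distinguished symbols — the join is lossless.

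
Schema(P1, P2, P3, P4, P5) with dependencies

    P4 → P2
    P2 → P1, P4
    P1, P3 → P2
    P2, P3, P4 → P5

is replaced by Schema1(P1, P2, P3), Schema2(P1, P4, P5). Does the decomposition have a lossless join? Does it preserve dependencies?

Lossless test: (P1)⁺ = {P1}, which is a superkey of neither fragment — lossy.
Dependency preservation: the restricted closure of {P4} across the fragments never reaches {P2}, so P4 → P2 cannot be enforced without a join — not preserved.

lossy and not dependency-preserving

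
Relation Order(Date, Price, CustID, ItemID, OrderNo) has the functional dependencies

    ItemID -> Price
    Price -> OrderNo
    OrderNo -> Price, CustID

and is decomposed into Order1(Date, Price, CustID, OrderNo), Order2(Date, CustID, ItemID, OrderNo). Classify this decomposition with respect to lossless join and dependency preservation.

lossless and dependency-preserving

Lossless test: (Date, CustID, OrderNo)⁺ = {Date, Price, CustID, OrderNo}, which contains all of one fragment — lossless.
Dependency preservation: ItemID → Price is not contained in any single fragment, but the restricted closure of its left-hand side across the fragments still reaches the right-hand side; the remaining FDs each lie inside some fragment. All dependencies are preserved.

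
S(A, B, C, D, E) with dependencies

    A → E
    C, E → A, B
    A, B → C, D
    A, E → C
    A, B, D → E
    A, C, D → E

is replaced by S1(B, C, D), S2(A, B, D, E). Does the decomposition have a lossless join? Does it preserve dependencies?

lossy and not dependency-preserving

Lossless test: (B, D)⁺ = {B, D}, which is a superkey of neither fragment — lossy.
Dependency preservation: the restricted closure of {C, E} across the fragments never reaches {A, B}, so C, E → A, B cannot be enforced without a join — not preserved.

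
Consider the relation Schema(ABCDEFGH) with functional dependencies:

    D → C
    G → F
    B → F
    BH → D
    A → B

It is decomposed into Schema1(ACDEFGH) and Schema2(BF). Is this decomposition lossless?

No

Common attributes: Schema1 ∩ Schema2 = {F}.
No dependency enlarges {F}, so (F)⁺ = {F}.
The closure contains neither all of Schema1 = {ACDEFGH} nor all of Schema2 = {BF}, so the common attributes are not a superkey of either fragment. The join is lossy.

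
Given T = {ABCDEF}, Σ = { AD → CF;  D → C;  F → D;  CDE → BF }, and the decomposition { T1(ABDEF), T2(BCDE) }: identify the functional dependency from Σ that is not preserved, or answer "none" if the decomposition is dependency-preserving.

AD → CF: restricted closure across fragments reaches CF.
D → C lies within T2.
F → D lies within T1.
CDE → BF: restricted closure across fragments reaches BF.
Every dependency is enforceable on the fragments, so the decomposition is dependency-preserving.

none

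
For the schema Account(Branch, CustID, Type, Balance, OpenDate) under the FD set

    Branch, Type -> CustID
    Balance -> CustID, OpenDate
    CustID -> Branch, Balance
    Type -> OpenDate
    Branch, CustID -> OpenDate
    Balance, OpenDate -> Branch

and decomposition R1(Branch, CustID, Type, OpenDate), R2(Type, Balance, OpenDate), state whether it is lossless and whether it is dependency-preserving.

lossy and not dependency-preserving

Lossless test: (Type, OpenDate)⁺ = {Type, OpenDate}, which is a superkey of neither fragment — lossy.
Dependency preservation: the restricted closure of {Balance} across the fragments never reaches {CustID, OpenDate}, so Balance → CustID, OpenDate cannot be enforced without a join — not preserved.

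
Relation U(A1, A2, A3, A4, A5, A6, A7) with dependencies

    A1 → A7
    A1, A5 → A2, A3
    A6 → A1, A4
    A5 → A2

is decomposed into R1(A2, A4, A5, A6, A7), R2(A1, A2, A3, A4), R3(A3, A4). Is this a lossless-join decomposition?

Chase test. Columns are A1, A2, A3, A4, A5, A6, A7; row i has aⱼ where attribute j ∈ Ri, else bᵢⱼ.
Initial tableau (one row per fragment):
  row 1: b11 a2 b13 a4 a5 a6 a7
  row 2: a1 a2 a3 a4 b25 b26 b27
  row 3: b31 b32 a3 a4 b35 b36 b37
No row becomes fully distinguished — the join is lossy.

No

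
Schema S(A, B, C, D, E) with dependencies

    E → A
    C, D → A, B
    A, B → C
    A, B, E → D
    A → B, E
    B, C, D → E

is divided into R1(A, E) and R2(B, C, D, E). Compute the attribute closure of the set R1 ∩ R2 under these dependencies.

R1 ∩ R2 = {E}.
E → A applies, adding A
A → B, E applies, adding B
A, B → C applies, adding C
A, B, E → D applies, adding D
Closure: {A, B, C, D, E}.

A, B, C, D, E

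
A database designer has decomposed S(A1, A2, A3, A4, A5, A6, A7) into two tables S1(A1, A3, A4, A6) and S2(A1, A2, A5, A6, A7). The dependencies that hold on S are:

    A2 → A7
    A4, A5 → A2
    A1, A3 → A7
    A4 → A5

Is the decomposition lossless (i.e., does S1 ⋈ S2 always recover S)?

Common attributes: S1 ∩ S2 = {A1, A6}.
No dependency enlarges {A1, A6}, so (A1, A6)⁺ = {A1, A6}.
The closure contains neither all of S1 = {A1, A3, A4, A6} nor all of S2 = {A1, A2, A5, A6, A7}, so the common attributes are not a superkey of either fragment. The join is lossy.

No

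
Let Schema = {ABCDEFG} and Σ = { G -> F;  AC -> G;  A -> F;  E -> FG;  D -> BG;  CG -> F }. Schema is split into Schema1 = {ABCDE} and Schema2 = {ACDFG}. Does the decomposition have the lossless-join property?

Yes

Common attributes: Schema1 ∩ Schema2 = {ACD}.
Closure of {ACD}: AC → G applies, adding G; A → F applies, adding F; D → BG applies, adding B. So (ACD)⁺ = {ABCDFG}.
This closure contains every attribute of Schema2, so Schema1 ∩ Schema2 → Schema2. The join is lossless.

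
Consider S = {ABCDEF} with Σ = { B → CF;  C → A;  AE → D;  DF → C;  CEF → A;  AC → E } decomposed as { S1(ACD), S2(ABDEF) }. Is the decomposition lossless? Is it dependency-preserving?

lossy and not dependency-preserving

Lossless test: (AD)⁺ = {AD}, which is a superkey of neither fragment — lossy.
Dependency preservation: the restricted closure of {B} across the fragments never reaches {CF}, so B → CF cannot be enforced without a join — not preserved.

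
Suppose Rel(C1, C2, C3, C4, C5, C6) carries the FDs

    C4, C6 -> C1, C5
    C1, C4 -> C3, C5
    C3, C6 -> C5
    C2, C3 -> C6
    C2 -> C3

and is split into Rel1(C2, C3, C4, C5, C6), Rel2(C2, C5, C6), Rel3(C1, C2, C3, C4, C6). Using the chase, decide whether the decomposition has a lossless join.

Chase test. Columns are C1, C2, C3, C4, C5, C6; row i has aⱼ where attribute j ∈ Reli, else bᵢⱼ.
Initial tableau (one row per fragment):
  row 1: b11 a2 a3 a4 a5 a6
  row 2: b21 a2 b23 b24 a5 a6
  row 3: a1 a2 a3 a4 b35 a6
Rows 1 and 3 agree on C4, C6; apply C4, C6→C1, C5 and equate their C1, C5 entries.
Rows 1 and 2 agree on C2; apply C2→C3 and equate their C3 entries.
Row 1 is now all distinguished symbols — the join is lossless.

Yes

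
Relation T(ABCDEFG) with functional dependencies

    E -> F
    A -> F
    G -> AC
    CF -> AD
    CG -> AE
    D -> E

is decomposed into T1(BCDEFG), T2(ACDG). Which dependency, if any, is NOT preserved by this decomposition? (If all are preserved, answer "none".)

Check A → F: no single fragment contains all of {AF}, and the restricted closure of {A} across the fragments never reaches {F}.
E → F is preserved.
G → AC is preserved.
CF → AD is preserved.
CG → AE is preserved.
D → E is preserved.

A -> F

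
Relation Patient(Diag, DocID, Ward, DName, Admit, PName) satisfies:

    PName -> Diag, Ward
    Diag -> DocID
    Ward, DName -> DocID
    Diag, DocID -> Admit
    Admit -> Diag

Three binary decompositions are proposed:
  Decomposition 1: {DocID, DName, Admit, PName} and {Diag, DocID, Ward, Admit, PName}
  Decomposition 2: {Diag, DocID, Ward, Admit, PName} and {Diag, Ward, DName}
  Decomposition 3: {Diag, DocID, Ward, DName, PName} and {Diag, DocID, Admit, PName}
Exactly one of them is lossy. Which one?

Decomposition 1: common = {DocID, Admit, PName}, closure = {Diag, DocID, Ward, Admit, PName} → lossless.
Decomposition 2: common = {Diag, Ward}, closure = {Diag, DocID, Ward, Admit} → lossy.
Decomposition 3: common = {Diag, DocID, PName}, closure = {Diag, DocID, Ward, Admit, PName} → lossless.

Decomposition 2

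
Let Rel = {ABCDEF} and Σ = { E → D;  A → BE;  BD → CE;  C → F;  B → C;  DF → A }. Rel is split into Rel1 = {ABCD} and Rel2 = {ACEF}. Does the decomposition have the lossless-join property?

Common attributes: Rel1 ∩ Rel2 = {AC}.
Closure of {AC}: A → BE applies, adding BE; C → F applies, adding F; E → D applies, adding D. So (AC)⁺ = {ABCDEF}.
This closure contains every attribute of Rel1, so Rel1 ∩ Rel2 → Rel1. The join is lossless.

Yes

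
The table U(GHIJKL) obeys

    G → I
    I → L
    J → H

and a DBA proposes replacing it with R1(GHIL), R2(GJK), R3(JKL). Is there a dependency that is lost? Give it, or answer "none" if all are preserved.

Check J → H: no single fragment contains all of {HJ}, and the restricted closure of {J} across the fragments never reaches {H}.
G → I is preserved.
I → L is preserved.

J → H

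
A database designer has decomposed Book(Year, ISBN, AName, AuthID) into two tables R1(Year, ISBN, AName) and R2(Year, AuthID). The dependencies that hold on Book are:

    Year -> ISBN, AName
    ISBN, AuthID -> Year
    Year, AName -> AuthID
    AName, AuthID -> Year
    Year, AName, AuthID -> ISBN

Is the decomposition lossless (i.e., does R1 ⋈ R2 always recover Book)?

Common attributes: R1 ∩ R2 = {Year}.
Closure of {Year}: Year → ISBN, AName applies, adding ISBN, AName; Year, AName → AuthID applies, adding AuthID. So (Year)⁺ = {Year, ISBN, AName, AuthID}.
This closure contains every attribute of R1, so R1 ∩ R2 → R1. The join is lossless.

Yes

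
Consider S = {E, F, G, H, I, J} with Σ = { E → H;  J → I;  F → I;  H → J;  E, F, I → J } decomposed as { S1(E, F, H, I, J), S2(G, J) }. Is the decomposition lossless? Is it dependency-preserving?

Lossless test: (J)⁺ = {I, J}, which is a superkey of neither fragment — lossy.
Dependency preservation: every FD's attributes lie within a single fragment, so each can be enforced locally — preserved.

lossy but dependency-preserving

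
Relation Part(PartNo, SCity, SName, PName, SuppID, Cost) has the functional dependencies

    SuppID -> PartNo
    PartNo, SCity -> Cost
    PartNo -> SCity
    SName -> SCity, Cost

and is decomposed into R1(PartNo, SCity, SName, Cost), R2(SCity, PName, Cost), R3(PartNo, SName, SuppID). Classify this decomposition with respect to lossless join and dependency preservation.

Lossless test (chase): Rows 1 and 3 agree on PartNo; apply PartNo→SCity and equate their SCity entries. Rows 1 and 3 agree on SName; apply SName→SCity, Cost and equate their SCity, Cost entries. No row becomes fully distinguished — the join is lossy.
Dependency preservation: every FD's attributes lie within a single fragment, so each can be enforced locally — preserved.

lossy but dependency-preserving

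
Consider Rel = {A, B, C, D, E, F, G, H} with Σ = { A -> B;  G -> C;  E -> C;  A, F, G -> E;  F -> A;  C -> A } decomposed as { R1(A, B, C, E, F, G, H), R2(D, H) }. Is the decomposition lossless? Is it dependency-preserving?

Lossless test: (H)⁺ = {H}, which is a superkey of neither fragment — lossy.
Dependency preservation: every FD's attributes lie within a single fragment, so each can be enforced locally — preserved.

lossy but dependency-preserving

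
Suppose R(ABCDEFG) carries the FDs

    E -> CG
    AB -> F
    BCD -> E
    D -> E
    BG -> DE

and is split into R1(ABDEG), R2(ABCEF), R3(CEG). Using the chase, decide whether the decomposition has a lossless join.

Chase test. Columns are ABCDEFG; row i has aⱼ where attribute j ∈ Ri, else bᵢⱼ.
Initial tableau (one row per fragment):
  row 1: a1 a2 b13 a4 a5 b16 a7
  row 2: a1 a2 a3 b24 a5 a6 b27
  row 3: b31 b32 a3 b34 a5 b36 a7
Rows 1 and 2 agree on E; apply E→CG and equate their CG entries.
Rows 1 and 2 agree on AB; apply AB→F and equate their F entries.
Rows 1 and 2 agree on BG; apply BG→DE and equate their DE entries.
Row 1 is now all distinguished symbols — the join is lossless.

Yes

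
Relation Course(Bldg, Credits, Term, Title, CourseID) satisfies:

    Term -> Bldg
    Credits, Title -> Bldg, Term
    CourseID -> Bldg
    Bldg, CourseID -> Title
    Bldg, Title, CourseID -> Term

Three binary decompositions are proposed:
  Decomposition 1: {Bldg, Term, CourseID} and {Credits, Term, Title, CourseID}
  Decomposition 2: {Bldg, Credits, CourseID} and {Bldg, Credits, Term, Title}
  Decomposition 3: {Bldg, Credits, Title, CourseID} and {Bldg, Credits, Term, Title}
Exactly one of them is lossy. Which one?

Decomposition 2

Decomposition 1: common = {Term, CourseID}, closure = {Bldg, Term, Title, CourseID} → lossless.
Decomposition 2: common = {Bldg, Credits}, closure = {Bldg, Credits} → lossy.
Decomposition 3: common = {Bldg, Credits, Title}, closure = {Bldg, Credits, Term, Title} → lossless.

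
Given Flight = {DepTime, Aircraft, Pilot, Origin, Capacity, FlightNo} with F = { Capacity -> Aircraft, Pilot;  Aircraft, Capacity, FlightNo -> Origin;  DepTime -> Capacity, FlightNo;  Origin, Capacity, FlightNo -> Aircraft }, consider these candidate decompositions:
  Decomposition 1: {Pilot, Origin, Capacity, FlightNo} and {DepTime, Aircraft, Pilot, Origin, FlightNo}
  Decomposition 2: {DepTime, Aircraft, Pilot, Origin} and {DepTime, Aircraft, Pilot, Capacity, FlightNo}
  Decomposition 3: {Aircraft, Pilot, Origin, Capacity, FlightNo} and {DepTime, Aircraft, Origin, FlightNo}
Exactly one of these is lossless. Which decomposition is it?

Decomposition 2

Decomposition 1: common = {Pilot, Origin, FlightNo}, closure = {Pilot, Origin, FlightNo} → lossy.
Decomposition 2: common = {DepTime, Aircraft, Pilot}, closure = {DepTime, Aircraft, Pilot, Origin, Capacity, FlightNo} → lossless.
Decomposition 3: common = {Aircraft, Origin, FlightNo}, closure = {Aircraft, Origin, FlightNo} → lossy.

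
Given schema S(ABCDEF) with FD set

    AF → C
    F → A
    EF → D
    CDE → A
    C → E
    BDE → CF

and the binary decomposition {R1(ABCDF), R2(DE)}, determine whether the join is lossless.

No

Common attributes: R1 ∩ R2 = {D}.
No dependency enlarges {D}, so (D)⁺ = {D}.
The closure contains neither all of R1 = {ABCDF} nor all of R2 = {DE}, so the common attributes are not a superkey of either fragment. The join is lossy.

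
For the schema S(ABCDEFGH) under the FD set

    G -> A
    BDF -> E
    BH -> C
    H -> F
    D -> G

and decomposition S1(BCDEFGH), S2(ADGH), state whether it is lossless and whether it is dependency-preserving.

Lossless test: (DGH)⁺ = {ADFGH}, which contains all of one fragment — lossless.
Dependency preservation: every FD's attributes lie within a single fragment, so each can be enforced locally — preserved.

lossless and dependency-preserving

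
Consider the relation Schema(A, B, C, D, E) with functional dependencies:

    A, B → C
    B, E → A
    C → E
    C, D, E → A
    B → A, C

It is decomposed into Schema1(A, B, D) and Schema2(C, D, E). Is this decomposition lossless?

Common attributes: Schema1 ∩ Schema2 = {D}.
No dependency enlarges {D}, so (D)⁺ = {D}.
The closure contains neither all of Schema1 = {A, B, D} nor all of Schema2 = {C, D, E}, so the common attributes are not a superkey of either fragment. The join is lossy.

No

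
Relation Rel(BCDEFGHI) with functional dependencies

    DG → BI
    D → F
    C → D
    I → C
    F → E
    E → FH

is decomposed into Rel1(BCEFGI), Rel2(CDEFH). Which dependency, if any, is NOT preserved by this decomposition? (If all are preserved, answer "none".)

DG → BI

Check DG → BI: no single fragment contains all of {BDGI}, and the restricted closure of {DG} across the fragments never reaches {BI}.
D → F is preserved.
C → D is preserved.
I → C is preserved.
F → E is preserved.
E → FH is preserved.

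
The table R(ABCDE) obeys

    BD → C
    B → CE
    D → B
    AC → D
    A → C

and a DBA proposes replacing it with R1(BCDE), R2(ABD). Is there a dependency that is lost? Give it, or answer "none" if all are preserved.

BD → C lies within R1.
B → CE lies within R1.
D → B lies within R1.
AC → D: restricted closure across fragments reaches D.
A → C: restricted closure across fragments reaches C.
Every dependency is enforceable on the fragments, so the decomposition is dependency-preserving.

none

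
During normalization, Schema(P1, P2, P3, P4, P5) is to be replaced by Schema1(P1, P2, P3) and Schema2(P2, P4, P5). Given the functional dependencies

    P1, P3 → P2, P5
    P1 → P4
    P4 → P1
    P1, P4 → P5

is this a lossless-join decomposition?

Common attributes: Schema1 ∩ Schema2 = {P2}.
No dependency enlarges {P2}, so (P2)⁺ = {P2}.
The closure contains neither all of Schema1 = {P1, P2, P3} nor all of Schema2 = {P2, P4, P5}, so the common attributes are not a superkey of either fragment. The join is lossy.

No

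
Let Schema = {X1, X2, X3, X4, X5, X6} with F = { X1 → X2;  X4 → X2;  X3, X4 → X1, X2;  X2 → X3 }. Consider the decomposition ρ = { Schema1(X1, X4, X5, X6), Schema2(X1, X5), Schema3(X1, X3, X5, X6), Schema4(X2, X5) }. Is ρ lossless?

No

Chase test. Columns are X1, X2, X3, X4, X5, X6; row i has aⱼ where attribute j ∈ Schemai, else bᵢⱼ.
Initial tableau (one row per fragment):
  row 1: a1 b12 b13 a4 a5 a6
  row 2: a1 b22 b23 b24 a5 b26
  row 3: a1 b32 a3 b34 a5 a6
  row 4: b41 a2 b43 b44 a5 b46
Rows 1 and 2 agree on X1; apply X1→X2 and equate their X2 entries.
Rows 1 and 3 agree on X1; apply X1→X2 and equate their X2 entries.
Rows 1 and 2 agree on X2; apply X2→X3 and equate their X3 entries.
Rows 1 and 3 agree on X2; apply X2→X3 and equate their X3 entries.
No row becomes fully distinguished — the join is lossy.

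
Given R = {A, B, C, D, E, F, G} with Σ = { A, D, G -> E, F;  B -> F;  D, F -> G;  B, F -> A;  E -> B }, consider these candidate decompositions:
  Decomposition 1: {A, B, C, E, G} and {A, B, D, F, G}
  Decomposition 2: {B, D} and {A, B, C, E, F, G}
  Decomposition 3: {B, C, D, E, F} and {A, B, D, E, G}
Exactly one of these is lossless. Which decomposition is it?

Decomposition 3

Decomposition 1: common = {A, B, G}, closure = {A, B, F, G} → lossy.
Decomposition 2: common = {B}, closure = {A, B, F} → lossy.
Decomposition 3: common = {B, D, E}, closure = {A, B, D, E, F, G} → lossless.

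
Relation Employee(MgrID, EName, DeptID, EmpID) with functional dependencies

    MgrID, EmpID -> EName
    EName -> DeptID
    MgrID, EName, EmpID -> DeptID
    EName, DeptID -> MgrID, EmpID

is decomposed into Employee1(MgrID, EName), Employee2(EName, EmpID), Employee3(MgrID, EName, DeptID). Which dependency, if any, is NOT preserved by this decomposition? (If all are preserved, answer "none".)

Check MgrID, EmpID → EName: no single fragment contains all of {MgrID, EName, EmpID}, and the restricted closure of {MgrID, EmpID} across the fragments never reaches {EName}.
EName → DeptID is preserved.
MgrID, EName, EmpID → DeptID is preserved.
EName, DeptID → MgrID, EmpID is preserved.

MgrID, EmpID -> EName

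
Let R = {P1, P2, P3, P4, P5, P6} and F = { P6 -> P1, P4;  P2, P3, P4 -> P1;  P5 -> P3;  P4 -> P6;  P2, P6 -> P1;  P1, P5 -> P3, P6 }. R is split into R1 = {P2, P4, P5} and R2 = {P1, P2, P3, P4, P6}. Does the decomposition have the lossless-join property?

No

Common attributes: R1 ∩ R2 = {P2, P4}.
Closure of {P2, P4}: P4 → P6 applies, adding P6; P2, P6 → P1 applies, adding P1. So (P2, P4)⁺ = {P1, P2, P4, P6}.
The closure contains neither all of R1 = {P2, P4, P5} nor all of R2 = {P1, P2, P3, P4, P6}, so the common attributes are not a superkey of either fragment. The join is lossy.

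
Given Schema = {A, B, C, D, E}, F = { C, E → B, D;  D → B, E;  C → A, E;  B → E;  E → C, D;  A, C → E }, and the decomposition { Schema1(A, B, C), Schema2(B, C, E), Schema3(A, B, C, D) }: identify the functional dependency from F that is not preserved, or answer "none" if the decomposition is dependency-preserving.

none

C, E → B, D: restricted closure across fragments reaches B, D.
D → B, E: restricted closure across fragments reaches B, E.
C → A, E: restricted closure across fragments reaches A, E.
B → E lies within Schema2.
E → C, D: restricted closure across fragments reaches C, D.
A, C → E: restricted closure across fragments reaches E.
Every dependency is enforceable on the fragments, so the decomposition is dependency-preserving.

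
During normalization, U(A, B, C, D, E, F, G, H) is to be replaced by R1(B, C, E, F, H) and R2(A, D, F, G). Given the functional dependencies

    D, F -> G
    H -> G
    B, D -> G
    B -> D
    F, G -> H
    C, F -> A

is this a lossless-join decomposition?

Common attributes: R1 ∩ R2 = {F}.
No dependency enlarges {F}, so (F)⁺ = {F}.
The closure contains neither all of R1 = {B, C, E, F, H} nor all of R2 = {A, D, F, G}, so the common attributes are not a superkey of either fragment. The join is lossy.

No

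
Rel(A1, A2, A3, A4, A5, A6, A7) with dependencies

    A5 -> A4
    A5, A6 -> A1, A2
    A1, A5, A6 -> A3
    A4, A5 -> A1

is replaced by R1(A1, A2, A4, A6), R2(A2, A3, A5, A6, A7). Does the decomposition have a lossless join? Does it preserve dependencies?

lossy and not dependency-preserving

Lossless test: (A2, A6)⁺ = {A2, A6}, which is a superkey of neither fragment — lossy.
Dependency preservation: the restricted closure of {A5} across the fragments never reaches {A4}, so A5 → A4 cannot be enforced without a join — not preserved.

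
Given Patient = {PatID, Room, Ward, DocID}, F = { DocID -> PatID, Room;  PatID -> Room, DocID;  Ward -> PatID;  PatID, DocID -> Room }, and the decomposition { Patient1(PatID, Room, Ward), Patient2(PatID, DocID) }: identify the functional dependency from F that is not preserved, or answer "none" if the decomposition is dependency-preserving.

DocID → PatID, Room: restricted closure across fragments reaches PatID, Room.
PatID → Room, DocID: restricted closure across fragments reaches Room, DocID.
Ward → PatID lies within Patient1.
PatID, DocID → Room: restricted closure across fragments reaches Room.
Every dependency is enforceable on the fragments, so the decomposition is dependency-preserving.

none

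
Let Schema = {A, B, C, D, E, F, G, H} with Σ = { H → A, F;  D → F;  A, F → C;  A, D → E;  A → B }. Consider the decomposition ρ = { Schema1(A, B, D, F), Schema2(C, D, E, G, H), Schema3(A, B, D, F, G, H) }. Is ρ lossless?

Yes

Chase test. Columns are A, B, C, D, E, F, G, H; row i has aⱼ where attribute j ∈ Schemai, else bᵢⱼ.
Initial tableau (one row per fragment):
  row 1: a1 a2 b13 a4 b15 a6 b17 b18
  row 2: b21 b22 a3 a4 a5 b26 a7 a8
  row 3: a1 a2 b33 a4 b35 a6 a7 a8
Rows 2 and 3 agree on H; apply H→A, F and equate their A, F entries.
Rows 1 and 2 agree on A, F; apply A, F→C and equate their C entries.
Rows 1 and 3 agree on A, F; apply A, F→C and equate their C entries.
Rows 1 and 2 agree on A, D; apply A, D→E and equate their E entries.
Rows 1 and 3 agree on A, D; apply A, D→E and equate their E entries.
Rows 1 and 2 agree on A; apply A→B and equate their B entries.
Row 2 is now all distinguished symbols — the join is lossless.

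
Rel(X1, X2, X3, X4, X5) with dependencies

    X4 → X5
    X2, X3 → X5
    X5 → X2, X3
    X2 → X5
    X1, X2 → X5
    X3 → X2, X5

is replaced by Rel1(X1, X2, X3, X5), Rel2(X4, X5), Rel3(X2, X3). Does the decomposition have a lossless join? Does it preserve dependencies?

lossy but dependency-preserving

Lossless test (chase): Rows 1 and 3 agree on X2, X3; apply X2, X3→X5 and equate their X5 entries. Rows 1 and 2 agree on X5; apply X5→X2, X3 and equate their X2, X3 entries. No row becomes fully distinguished — the join is lossy.
Dependency preservation: every FD's attributes lie within a single fragment, so each can be enforced locally — preserved.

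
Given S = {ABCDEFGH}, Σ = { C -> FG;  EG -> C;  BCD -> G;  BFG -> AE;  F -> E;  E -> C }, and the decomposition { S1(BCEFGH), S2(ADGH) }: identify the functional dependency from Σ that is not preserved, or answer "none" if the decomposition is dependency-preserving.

BFG -> AE

Check BFG → AE: no single fragment contains all of {ABEFG}, and the restricted closure of {BFG} across the fragments never reaches {AE}.
C → FG is preserved.
EG → C is preserved.
BCD → G is preserved.
F → E is preserved.
E → C is preserved.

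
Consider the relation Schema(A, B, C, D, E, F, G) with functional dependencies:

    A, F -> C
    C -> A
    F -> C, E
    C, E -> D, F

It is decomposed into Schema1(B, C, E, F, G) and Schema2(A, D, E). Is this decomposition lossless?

No

Common attributes: Schema1 ∩ Schema2 = {E}.
No dependency enlarges {E}, so (E)⁺ = {E}.
The closure contains neither all of Schema1 = {B, C, E, F, G} nor all of Schema2 = {A, D, E}, so the common attributes are not a superkey of either fragment. The join is lossy.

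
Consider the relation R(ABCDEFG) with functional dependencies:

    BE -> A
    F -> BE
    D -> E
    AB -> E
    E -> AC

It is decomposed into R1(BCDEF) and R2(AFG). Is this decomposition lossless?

No

Common attributes: R1 ∩ R2 = {F}.
Closure of {F}: F → BE applies, adding BE; E → AC applies, adding AC. So (F)⁺ = {ABCEF}.
The closure contains neither all of R1 = {BCDEF} nor all of R2 = {AFG}, so the common attributes are not a superkey of either fragment. The join is lossy.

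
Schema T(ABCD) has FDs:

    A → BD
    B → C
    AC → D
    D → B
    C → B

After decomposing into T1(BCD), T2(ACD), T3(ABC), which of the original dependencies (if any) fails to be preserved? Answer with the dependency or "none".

none

A → BD: restricted closure across fragments reaches BD.
B → C lies within T1.
AC → D lies within T2.
D → B lies within T1.
C → B lies within T1.
Every dependency is enforceable on the fragments, so the decomposition is dependency-preserving.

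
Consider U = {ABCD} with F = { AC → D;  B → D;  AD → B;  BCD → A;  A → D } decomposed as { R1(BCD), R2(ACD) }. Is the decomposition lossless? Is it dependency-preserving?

lossy and not dependency-preserving

Lossless test: (CD)⁺ = {CD}, which is a superkey of neither fragment — lossy.
Dependency preservation: the restricted closure of {AD} across the fragments never reaches {B}, so AD → B cannot be enforced without a join — not preserved.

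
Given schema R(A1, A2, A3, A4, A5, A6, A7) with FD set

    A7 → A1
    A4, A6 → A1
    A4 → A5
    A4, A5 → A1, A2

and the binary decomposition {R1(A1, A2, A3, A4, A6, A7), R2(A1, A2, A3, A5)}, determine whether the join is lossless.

Common attributes: R1 ∩ R2 = {A1, A2, A3}.
No dependency enlarges {A1, A2, A3}, so (A1, A2, A3)⁺ = {A1, A2, A3}.
The closure contains neither all of R1 = {A1, A2, A3, A4, A6, A7} nor all of R2 = {A1, A2, A3, A5}, so the common attributes are not a superkey of either fragment. The join is lossy.

No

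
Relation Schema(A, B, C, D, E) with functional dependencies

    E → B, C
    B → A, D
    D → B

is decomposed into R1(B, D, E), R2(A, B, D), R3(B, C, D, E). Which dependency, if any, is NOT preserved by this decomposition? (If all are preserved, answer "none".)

none

E → B, C lies within R3.
B → A, D lies within R2.
D → B lies within R1.
Every dependency is enforceable on the fragments, so the decomposition is dependency-preserving.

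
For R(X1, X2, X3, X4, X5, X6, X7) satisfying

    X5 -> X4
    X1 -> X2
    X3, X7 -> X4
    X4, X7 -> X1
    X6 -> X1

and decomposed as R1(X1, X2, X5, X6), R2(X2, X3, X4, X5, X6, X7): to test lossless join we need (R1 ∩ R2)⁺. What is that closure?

R1 ∩ R2 = {X2, X5, X6}.
X5 → X4 applies, adding X4
X6 → X1 applies, adding X1
Closure: {X1, X2, X4, X5, X6}.

X1, X2, X4, X5, X6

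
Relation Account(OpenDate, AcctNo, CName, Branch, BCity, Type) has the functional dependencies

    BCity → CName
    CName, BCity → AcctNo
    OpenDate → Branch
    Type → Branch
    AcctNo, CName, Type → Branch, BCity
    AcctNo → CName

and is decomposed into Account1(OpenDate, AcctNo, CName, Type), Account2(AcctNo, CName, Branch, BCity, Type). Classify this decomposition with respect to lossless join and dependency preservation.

Lossless test: (AcctNo, CName, Type)⁺ = {AcctNo, CName, Branch, BCity, Type}, which contains all of one fragment — lossless.
Dependency preservation: the restricted closure of {OpenDate} across the fragments never reaches {Branch}, so OpenDate → Branch cannot be enforced without a join — not preserved.

lossless but not dependency-preserving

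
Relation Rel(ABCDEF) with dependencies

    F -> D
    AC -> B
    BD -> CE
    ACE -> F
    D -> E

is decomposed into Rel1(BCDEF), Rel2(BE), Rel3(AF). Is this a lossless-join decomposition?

No

Chase test. Columns are ABCDEF; row i has aⱼ where attribute j ∈ Reli, else bᵢⱼ.
Initial tableau (one row per fragment):
  row 1: b11 a2 a3 a4 a5 a6
  row 2: b21 a2 b23 b24 a5 b26
  row 3: a1 b32 b33 b34 b35 a6
Rows 1 and 3 agree on F; apply F→D and equate their D entries.
Rows 1 and 3 agree on D; apply D→E and equate their E entries.
No row becomes fully distinguished — the join is lossy.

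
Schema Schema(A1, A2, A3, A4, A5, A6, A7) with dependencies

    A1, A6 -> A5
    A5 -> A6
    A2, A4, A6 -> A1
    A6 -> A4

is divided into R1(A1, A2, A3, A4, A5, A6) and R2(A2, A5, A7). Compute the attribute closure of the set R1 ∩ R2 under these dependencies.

R1 ∩ R2 = {A2, A5}.
A5 → A6 applies, adding A6
A6 → A4 applies, adding A4
A2, A4, A6 → A1 applies, adding A1
Closure: {A1, A2, A4, A5, A6}.

A1, A2, A4, A5, A6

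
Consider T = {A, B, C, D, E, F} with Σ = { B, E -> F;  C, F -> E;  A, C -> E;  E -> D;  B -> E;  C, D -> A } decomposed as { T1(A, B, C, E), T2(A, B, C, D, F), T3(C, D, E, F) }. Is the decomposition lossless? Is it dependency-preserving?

lossless and dependency-preserving

Lossless test (chase): Rows 2 and 3 agree on C, F; apply C, F→E and equate their E entries. Rows 1 and 2 agree on E; apply E→D and equate their D entries. Rows 1 and 3 agree on C, D; apply C, D→A and equate their A entries. Rows 1 and 2 agree on B, E; apply B, E→F and equate their F entries. Row 1 is now all distinguished symbols — the join is lossless.
Dependency preservation: B, E → F is not contained in any single fragment, but the restricted closure of its left-hand side across the fragments still reaches the right-hand side; the remaining FDs each lie inside some fragment. All dependencies are preserved.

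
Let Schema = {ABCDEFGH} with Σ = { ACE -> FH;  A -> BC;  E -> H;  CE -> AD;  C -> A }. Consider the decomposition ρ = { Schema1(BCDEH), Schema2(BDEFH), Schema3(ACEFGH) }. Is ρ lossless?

Yes

Chase test. Columns are ABCDEFGH; row i has aⱼ where attribute j ∈ Schemai, else bᵢⱼ.
Initial tableau (one row per fragment):
  row 1: b11 a2 a3 a4 a5 b16 b17 a8
  row 2: b21 a2 b23 a4 a5 a6 b27 a8
  row 3: a1 b32 a3 b34 a5 a6 a7 a8
Rows 1 and 3 agree on CE; apply CE→AD and equate their AD entries.
Rows 1 and 3 agree on ACE; apply ACE→FH and equate their FH entries.
Rows 1 and 3 agree on A; apply A→BC and equate their BC entries.
Row 3 is now all distinguished symbols — the join is lossless.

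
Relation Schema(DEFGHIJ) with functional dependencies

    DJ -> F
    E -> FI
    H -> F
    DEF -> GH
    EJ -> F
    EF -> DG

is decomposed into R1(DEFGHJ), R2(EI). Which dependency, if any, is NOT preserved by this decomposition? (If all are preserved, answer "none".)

none

DJ → F lies within R1.
E → FI: restricted closure across fragments reaches FI.
H → F lies within R1.
DEF → GH lies within R1.
EJ → F lies within R1.
EF → DG lies within R1.
Every dependency is enforceable on the fragments, so the decomposition is dependency-preserving.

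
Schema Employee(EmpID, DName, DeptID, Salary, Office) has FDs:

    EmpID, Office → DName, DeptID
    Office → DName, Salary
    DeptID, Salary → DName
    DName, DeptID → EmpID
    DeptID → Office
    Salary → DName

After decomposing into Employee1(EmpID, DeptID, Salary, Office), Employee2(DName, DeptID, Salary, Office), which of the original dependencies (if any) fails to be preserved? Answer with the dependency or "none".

EmpID, Office → DName, DeptID: restricted closure across fragments reaches DName, DeptID.
Office → DName, Salary lies within Employee2.
DeptID, Salary → DName lies within Employee2.
DName, DeptID → EmpID: restricted closure across fragments reaches EmpID.
DeptID → Office lies within Employee1.
Salary → DName lies within Employee2.
Every dependency is enforceable on the fragments, so the decomposition is dependency-preserving.

none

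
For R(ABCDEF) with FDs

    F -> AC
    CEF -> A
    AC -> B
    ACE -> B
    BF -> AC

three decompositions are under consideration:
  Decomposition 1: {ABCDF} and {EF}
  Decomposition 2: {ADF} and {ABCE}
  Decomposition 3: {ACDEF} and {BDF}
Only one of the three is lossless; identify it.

Decomposition 1: common = {F}, closure = {ABCF} → lossy.
Decomposition 2: common = {A}, closure = {A} → lossy.
Decomposition 3: common = {DF}, closure = {ABCDF} → lossless.

Decomposition 3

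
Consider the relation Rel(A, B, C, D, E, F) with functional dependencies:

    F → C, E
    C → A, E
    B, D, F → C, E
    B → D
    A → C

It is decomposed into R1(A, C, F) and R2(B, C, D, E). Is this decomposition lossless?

Common attributes: R1 ∩ R2 = {C}.
Closure of {C}: C → A, E applies, adding A, E. So (C)⁺ = {A, C, E}.
The closure contains neither all of R1 = {A, C, F} nor all of R2 = {B, C, D, E}, so the common attributes are not a superkey of either fragment. The join is lossy.

No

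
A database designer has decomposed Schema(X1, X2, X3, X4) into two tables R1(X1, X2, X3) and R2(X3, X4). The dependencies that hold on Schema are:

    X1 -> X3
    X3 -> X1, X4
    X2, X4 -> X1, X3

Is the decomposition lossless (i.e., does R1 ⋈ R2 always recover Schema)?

Common attributes: R1 ∩ R2 = {X3}.
Closure of {X3}: X3 → X1, X4 applies, adding X1, X4. So (X3)⁺ = {X1, X3, X4}.
This closure contains every attribute of R2, so R1 ∩ R2 → R2. The join is lossless.

Yes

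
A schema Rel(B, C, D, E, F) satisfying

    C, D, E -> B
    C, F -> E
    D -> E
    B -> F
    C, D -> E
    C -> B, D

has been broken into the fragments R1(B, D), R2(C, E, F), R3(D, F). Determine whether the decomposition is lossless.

Chase test. Columns are B, C, D, E, F; row i has aⱼ where attribute j ∈ Ri, else bᵢⱼ.
Initial tableau (one row per fragment):
  row 1: a1 b12 a3 b14 b15
  row 2: b21 a2 b23 a4 a5
  row 3: b31 b32 a3 b34 a5
Rows 1 and 3 agree on D; apply D→E and equate their E entries.
No row becomes fully distinguished — the join is lossy.

No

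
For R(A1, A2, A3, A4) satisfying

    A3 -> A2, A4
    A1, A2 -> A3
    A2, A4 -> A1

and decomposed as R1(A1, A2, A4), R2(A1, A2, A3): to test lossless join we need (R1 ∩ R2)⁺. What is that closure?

R1 ∩ R2 = {A1, A2}.
A1, A2 → A3 applies, adding A3
A3 → A2, A4 applies, adding A4
Closure: {A1, A2, A3, A4}.

A1, A2, A3, A4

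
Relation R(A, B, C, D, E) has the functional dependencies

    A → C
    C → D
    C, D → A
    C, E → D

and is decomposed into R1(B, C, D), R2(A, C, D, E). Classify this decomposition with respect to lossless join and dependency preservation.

lossy but dependency-preserving

Lossless test: (C, D)⁺ = {A, C, D}, which is a superkey of neither fragment — lossy.
Dependency preservation: every FD's attributes lie within a single fragment, so each can be enforced locally — preserved.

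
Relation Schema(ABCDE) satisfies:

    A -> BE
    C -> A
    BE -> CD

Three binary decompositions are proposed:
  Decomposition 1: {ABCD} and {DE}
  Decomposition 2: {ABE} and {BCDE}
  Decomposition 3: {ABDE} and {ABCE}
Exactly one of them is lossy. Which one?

Decomposition 1: common = {D}, closure = {D} → lossy.
Decomposition 2: common = {BE}, closure = {ABCDE} → lossless.
Decomposition 3: common = {ABE}, closure = {ABCDE} → lossless.

Decomposition 1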